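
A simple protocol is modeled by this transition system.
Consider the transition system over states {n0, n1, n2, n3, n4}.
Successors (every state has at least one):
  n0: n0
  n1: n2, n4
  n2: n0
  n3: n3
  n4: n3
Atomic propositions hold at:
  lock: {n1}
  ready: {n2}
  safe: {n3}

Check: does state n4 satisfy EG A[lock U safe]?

No

A[lock U safe]: least fixpoint, start Z0 = Sat(safe) = {n3}, add states in Sat(lock) with every successor in Z. Already a fixed point.
Sat(A[lock U safe]) = {n3}
EG A[lock U safe]: greatest fixpoint, start Z0 = {n3}, keep only states in Sat with some successor in Z. Already a fixed point.
Sat(EG A[lock U safe]) = {n3}
n4 ∉ Sat(EG A[lock U safe]) = {n3}, so the formula does not hold at n4.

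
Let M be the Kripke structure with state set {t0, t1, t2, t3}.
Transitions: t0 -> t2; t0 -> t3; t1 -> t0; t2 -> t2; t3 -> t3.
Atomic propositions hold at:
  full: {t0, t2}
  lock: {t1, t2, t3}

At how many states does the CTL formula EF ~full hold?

3

Sat(~full) = {t1, t3}
EF ~full: least fixpoint, start Z0 = {t1, t3}, add states with some successor in Z. Z1 = {t0, t1, t3}; fixed.
Sat(EF ~full) = {t0, t1, t3}
|Sat(EF ~full)| = |{t0, t1, t3}| = 3.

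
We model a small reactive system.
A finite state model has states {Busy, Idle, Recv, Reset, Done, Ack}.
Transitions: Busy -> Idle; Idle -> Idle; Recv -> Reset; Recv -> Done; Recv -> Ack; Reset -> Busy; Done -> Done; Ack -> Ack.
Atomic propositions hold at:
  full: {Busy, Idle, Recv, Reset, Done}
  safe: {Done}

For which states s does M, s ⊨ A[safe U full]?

A[safe U full]: least fixpoint, start Z0 = Sat(full) = {Busy, Idle, Recv, Reset, Done}, add states in Sat(safe) with every successor in Z. Already a fixed point.
Sat(A[safe U full]) = {Busy, Idle, Recv, Reset, Done}

{Busy, Idle, Recv, Reset, Done}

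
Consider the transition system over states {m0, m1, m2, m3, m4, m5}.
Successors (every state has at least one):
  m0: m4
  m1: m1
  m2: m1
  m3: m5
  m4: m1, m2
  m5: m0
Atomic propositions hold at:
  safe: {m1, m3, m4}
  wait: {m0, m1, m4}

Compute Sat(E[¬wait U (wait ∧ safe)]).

{m1, m2, m4}

Sat(¬wait) = {m2, m3, m5}
Sat(wait ∧ safe) = {m1, m4}
E[¬wait U (wait ∧ safe)]: least fixpoint, start Z0 = Sat((wait ∧ safe)) = {m1, m4}, add states in Sat(¬wait) with some successor in Z. Z1 = {m1, m2, m4}; fixed.
Sat(E[¬wait U (wait ∧ safe)]) = {m1, m2, m4}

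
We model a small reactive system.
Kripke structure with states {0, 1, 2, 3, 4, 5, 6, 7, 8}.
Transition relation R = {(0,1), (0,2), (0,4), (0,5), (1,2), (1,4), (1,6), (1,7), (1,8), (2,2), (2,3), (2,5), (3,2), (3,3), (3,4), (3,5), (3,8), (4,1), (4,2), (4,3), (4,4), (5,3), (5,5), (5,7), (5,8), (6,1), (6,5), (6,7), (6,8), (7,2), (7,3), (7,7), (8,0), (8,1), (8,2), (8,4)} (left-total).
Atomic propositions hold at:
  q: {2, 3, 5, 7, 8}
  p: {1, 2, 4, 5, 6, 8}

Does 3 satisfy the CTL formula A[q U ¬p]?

Sat(¬p) = {0, 3, 7}
A[q U ¬p]: least fixpoint, start Z0 = Sat(¬p) = {0, 3, 7}, add states in Sat(q) with every successor in Z. Already a fixed point.
Sat(A[q U ¬p]) = {0, 3, 7}
3 ∈ Sat(A[q U ¬p]) = {0, 3, 7}, so the formula holds at 3.

Yes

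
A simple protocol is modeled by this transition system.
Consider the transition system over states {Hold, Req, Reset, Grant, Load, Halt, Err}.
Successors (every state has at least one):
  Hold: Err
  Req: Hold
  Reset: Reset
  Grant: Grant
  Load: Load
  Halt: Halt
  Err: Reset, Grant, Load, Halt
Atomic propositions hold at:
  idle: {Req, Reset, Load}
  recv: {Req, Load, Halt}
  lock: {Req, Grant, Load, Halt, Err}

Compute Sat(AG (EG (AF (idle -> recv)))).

Sat(idle -> recv) = {Hold, Req, Grant, Load, Halt, Err}
AF (idle -> recv): least fixpoint, start Z0 = {Hold, Req, Grant, Load, Halt, Err}, add states with every successor in Z. Already a fixed point.
Sat(AF (idle -> recv)) = {Hold, Req, Grant, Load, Halt, Err}
EG (AF (idle -> recv)): greatest fixpoint, start Z0 = {Hold, Req, Grant, Load, Halt, Err}, keep only states in Sat with some successor in Z. Already a fixed point.
Sat(EG (AF (idle -> recv))) = {Hold, Req, Grant, Load, Halt, Err}
AG (EG (AF (idle -> recv))): greatest fixpoint, start Z0 = {Hold, Req, Grant, Load, Halt, Err}, keep only states in Sat with every successor in Z. Z1 = {Hold, Req, Grant, Load, Halt}; Z2 = {Req, Grant, Load, Halt}; Z3 = {Grant, Load, Halt}; fixed.
Sat(AG (EG (AF (idle -> recv)))) = {Grant, Load, Halt}

{Grant, Load, Halt}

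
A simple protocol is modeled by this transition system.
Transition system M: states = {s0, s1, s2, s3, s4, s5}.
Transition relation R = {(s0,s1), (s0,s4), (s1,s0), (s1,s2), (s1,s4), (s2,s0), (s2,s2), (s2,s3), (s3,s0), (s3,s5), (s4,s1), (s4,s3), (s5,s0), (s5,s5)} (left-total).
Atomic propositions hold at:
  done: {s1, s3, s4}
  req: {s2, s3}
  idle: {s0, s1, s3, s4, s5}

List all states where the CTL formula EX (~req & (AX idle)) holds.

{s0, s1, s2, s3, s5}

Sat(~req) = {s0, s1, s4, s5}
Sat(AX idle) = {s : every successor in {s0, s1, s3, s4, s5}} = {s0, s3, s4, s5}
Sat(~req & (AX idle)) = {s0, s4, s5}
Sat(EX (~req & (AX idle))) = {s : some successor in {s0, s4, s5}} = {s0, s1, s2, s3, s5}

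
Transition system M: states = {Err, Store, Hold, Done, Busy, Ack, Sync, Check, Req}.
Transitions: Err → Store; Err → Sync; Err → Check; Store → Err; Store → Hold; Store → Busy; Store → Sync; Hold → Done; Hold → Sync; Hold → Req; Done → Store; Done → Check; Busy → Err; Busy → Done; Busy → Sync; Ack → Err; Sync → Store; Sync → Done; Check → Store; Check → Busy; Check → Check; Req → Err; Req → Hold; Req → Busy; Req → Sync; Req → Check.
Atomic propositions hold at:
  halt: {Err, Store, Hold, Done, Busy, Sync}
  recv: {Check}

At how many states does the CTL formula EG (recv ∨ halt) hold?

7

Sat(recv ∨ halt) = {Err, Store, Hold, Done, Busy, Sync, Check}
EG (recv ∨ halt): greatest fixpoint, start Z0 = {Err, Store, Hold, Done, Busy, Sync, Check}, keep only states in Sat with some successor in Z. Already a fixed point.
Sat(EG (recv ∨ halt)) = {Err, Store, Hold, Done, Busy, Sync, Check}
|Sat(EG (recv ∨ halt))| = |{Err, Store, Hold, Done, Busy, Sync, Check}| = 7.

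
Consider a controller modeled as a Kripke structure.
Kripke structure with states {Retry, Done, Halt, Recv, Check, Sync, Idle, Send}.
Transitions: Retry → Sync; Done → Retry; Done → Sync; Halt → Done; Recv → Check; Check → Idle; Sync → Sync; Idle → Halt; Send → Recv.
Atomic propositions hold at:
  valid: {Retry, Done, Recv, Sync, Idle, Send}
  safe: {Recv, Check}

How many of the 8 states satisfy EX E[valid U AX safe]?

1

Sat(AX safe) = {s : every successor in {Recv, Check}} = {Recv, Send}
E[valid U AX safe]: least fixpoint, start Z0 = Sat(AX safe) = {Recv, Send}, add states in Sat(valid) with some successor in Z. Already a fixed point.
Sat(E[valid U AX safe]) = {Recv, Send}
Sat(EX E[valid U AX safe]) = {s : some successor in {Recv, Send}} = {Send}
|Sat(EX E[valid U AX safe])| = |{Send}| = 1.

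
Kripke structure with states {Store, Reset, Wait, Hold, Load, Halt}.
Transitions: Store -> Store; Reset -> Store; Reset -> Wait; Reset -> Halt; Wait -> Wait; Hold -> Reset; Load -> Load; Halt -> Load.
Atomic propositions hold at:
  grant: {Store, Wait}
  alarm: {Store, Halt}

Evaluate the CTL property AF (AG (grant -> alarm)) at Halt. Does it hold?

Sat(grant -> alarm) = {Store, Reset, Hold, Load, Halt}
AG (grant -> alarm): greatest fixpoint, start Z0 = {Store, Reset, Hold, Load, Halt}, keep only states in Sat with every successor in Z. Z1 = {Store, Hold, Load, Halt}; Z2 = {Store, Load, Halt}; fixed.
Sat(AG (grant -> alarm)) = {Store, Load, Halt}
AF (AG (grant -> alarm)): least fixpoint, start Z0 = {Store, Load, Halt}, add states with every successor in Z. Already a fixed point.
Sat(AF (AG (grant -> alarm))) = {Store, Load, Halt}
Halt ∈ Sat(AF (AG (grant -> alarm))) = {Store, Load, Halt}, so the formula holds at Halt.

Yes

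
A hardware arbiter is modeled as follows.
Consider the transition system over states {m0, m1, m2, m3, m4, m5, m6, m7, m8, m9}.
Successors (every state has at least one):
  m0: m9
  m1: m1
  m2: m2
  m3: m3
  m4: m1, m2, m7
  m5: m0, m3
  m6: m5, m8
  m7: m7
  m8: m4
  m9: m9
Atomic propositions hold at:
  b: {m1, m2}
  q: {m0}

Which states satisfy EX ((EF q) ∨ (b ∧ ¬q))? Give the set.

{m1, m2, m4, m5, m6}

EF q: least fixpoint, start Z0 = {m0}, add states with some successor in Z. Z1 = {m0, m5}; Z2 = {m0, m5, m6}; fixed.
Sat(EF q) = {m0, m5, m6}
Sat(¬q) = {m1, m2, m3, m4, m5, m6, m7, m8, m9}
Sat(b ∧ ¬q) = {m1, m2}
Sat((EF q) ∨ (b ∧ ¬q)) = {m0, m1, m2, m5, m6}
Sat(EX ((EF q) ∨ (b ∧ ¬q))) = {s : some successor in {m0, m1, m2, m5, m6}} = {m1, m2, m4, m5, m6}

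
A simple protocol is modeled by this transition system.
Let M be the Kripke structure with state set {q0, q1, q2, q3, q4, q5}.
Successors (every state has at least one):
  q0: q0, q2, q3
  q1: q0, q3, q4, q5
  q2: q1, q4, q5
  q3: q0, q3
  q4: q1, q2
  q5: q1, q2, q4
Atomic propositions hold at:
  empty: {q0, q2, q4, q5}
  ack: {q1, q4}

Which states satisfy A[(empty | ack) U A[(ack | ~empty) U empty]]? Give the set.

Sat(empty | ack) = {q0, q1, q2, q4, q5}
Sat(~empty) = {q1, q3}
Sat(ack | ~empty) = {q1, q3, q4}
A[(ack | ~empty) U empty]: least fixpoint, start Z0 = Sat(empty) = {q0, q2, q4, q5}, add states in Sat(ack | ~empty) with every successor in Z. Already a fixed point.
Sat(A[(ack | ~empty) U empty]) = {q0, q2, q4, q5}
A[(empty | ack) U A[(ack | ~empty) U empty]]: least fixpoint, start Z0 = Sat(A[(ack | ~empty) U empty]) = {q0, q2, q4, q5}, add states in Sat(empty | ack) with every successor in Z. Already a fixed point.
Sat(A[(empty | ack) U A[(ack | ~empty) U empty]]) = {q0, q2, q4, q5}

{q0, q2, q4, q5}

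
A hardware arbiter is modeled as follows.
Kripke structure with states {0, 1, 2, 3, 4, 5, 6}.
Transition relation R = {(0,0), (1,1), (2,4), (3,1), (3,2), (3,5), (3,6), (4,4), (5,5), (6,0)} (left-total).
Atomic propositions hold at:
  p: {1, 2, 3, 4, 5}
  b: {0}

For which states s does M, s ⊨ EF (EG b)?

EG b: greatest fixpoint, start Z0 = {0}, keep only states in Sat with some successor in Z. Already a fixed point.
Sat(EG b) = {0}
EF (EG b): least fixpoint, start Z0 = {0}, add states with some successor in Z. Z1 = {0, 6}; Z2 = {0, 3, 6}; fixed.
Sat(EF (EG b)) = {0, 3, 6}

{0, 3, 6}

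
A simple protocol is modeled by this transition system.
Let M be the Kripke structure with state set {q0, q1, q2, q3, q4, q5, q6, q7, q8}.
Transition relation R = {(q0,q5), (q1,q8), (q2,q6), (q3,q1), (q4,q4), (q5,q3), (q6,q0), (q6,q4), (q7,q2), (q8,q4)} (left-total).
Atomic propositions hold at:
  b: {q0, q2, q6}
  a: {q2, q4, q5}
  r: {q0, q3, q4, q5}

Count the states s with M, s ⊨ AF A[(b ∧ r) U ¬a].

Sat(b ∧ r) = {q0}
Sat(¬a) = {q0, q1, q3, q6, q7, q8}
A[(b ∧ r) U ¬a]: least fixpoint, start Z0 = Sat(¬a) = {q0, q1, q3, q6, q7, q8}, add states in Sat(b ∧ r) with every successor in Z. Already a fixed point.
Sat(A[(b ∧ r) U ¬a]) = {q0, q1, q3, q6, q7, q8}
AF A[(b ∧ r) U ¬a]: least fixpoint, start Z0 = {q0, q1, q3, q6, q7, q8}, add states with every successor in Z. Z1 = {q0, q1, q2, q3, q5, q6, q7, q8}; fixed.
Sat(AF A[(b ∧ r) U ¬a]) = {q0, q1, q2, q3, q5, q6, q7, q8}
|Sat(AF A[(b ∧ r) U ¬a])| = |{q0, q1, q2, q3, q5, q6, q7, q8}| = 8.

8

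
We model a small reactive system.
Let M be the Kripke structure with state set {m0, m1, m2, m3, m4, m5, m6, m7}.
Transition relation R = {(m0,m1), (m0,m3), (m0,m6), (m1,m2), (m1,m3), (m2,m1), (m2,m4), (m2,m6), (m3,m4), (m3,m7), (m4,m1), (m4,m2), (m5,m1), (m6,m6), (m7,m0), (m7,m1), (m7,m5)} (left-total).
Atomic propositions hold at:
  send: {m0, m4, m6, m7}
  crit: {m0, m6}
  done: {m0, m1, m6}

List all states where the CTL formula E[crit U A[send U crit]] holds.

A[send U crit]: least fixpoint, start Z0 = Sat(crit) = {m0, m6}, add states in Sat(send) with every successor in Z. Already a fixed point.
Sat(A[send U crit]) = {m0, m6}
E[crit U A[send U crit]]: least fixpoint, start Z0 = Sat(A[send U crit]) = {m0, m6}, add states in Sat(crit) with some successor in Z. Already a fixed point.
Sat(E[crit U A[send U crit]]) = {m0, m6}

{m0, m6}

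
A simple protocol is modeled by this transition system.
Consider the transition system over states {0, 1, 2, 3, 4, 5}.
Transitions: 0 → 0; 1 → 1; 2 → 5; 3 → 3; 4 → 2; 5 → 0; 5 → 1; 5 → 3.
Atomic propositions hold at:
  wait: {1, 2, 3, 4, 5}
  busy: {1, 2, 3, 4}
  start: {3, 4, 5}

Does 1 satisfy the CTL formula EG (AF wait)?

AF wait: least fixpoint, start Z0 = {1, 2, 3, 4, 5}, add states with every successor in Z. Already a fixed point.
Sat(AF wait) = {1, 2, 3, 4, 5}
EG (AF wait): greatest fixpoint, start Z0 = {1, 2, 3, 4, 5}, keep only states in Sat with some successor in Z. Already a fixed point.
Sat(EG (AF wait)) = {1, 2, 3, 4, 5}
1 ∈ Sat(EG (AF wait)) = {1, 2, 3, 4, 5}, so the formula holds at 1.

Yes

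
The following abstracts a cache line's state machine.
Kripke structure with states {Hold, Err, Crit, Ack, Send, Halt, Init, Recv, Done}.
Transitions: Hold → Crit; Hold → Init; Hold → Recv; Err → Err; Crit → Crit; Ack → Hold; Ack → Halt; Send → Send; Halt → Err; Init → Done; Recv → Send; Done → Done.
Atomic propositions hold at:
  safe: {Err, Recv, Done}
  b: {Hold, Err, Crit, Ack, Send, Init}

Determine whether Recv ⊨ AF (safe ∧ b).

Sat(safe ∧ b) = {Err}
AF (safe ∧ b): least fixpoint, start Z0 = {Err}, add states with every successor in Z. Z1 = {Err, Halt}; fixed.
Sat(AF (safe ∧ b)) = {Err, Halt}
Recv ∉ Sat(AF (safe ∧ b)) = {Err, Halt}, so the formula does not hold at Recv.

No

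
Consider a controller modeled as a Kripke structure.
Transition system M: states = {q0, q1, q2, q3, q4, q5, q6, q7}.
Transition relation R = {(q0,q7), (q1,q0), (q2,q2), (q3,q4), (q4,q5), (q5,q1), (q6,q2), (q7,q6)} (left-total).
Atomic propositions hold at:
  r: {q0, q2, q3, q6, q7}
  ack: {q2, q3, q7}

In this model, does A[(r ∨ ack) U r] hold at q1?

Sat(r ∨ ack) = {q0, q2, q3, q6, q7}
A[(r ∨ ack) U r]: least fixpoint, start Z0 = Sat(r) = {q0, q2, q3, q6, q7}, add states in Sat(r ∨ ack) with every successor in Z. Already a fixed point.
Sat(A[(r ∨ ack) U r]) = {q0, q2, q3, q6, q7}
q1 ∉ Sat(A[(r ∨ ack) U r]) = {q0, q2, q3, q6, q7}, so the formula does not hold at q1.

No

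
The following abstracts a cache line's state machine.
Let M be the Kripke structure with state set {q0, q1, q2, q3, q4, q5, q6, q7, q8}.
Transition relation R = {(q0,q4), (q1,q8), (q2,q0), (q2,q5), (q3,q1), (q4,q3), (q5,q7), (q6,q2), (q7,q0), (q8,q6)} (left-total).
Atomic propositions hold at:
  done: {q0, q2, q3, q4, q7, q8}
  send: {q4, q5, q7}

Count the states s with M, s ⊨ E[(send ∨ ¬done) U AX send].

Sat(¬done) = {q1, q5, q6}
Sat(send ∨ ¬done) = {q1, q4, q5, q6, q7}
Sat(AX send) = {s : every successor in {q4, q5, q7}} = {q0, q5}
E[(send ∨ ¬done) U AX send]: least fixpoint, start Z0 = Sat(AX send) = {q0, q5}, add states in Sat(send ∨ ¬done) with some successor in Z. Z1 = {q0, q5, q7}; fixed.
Sat(E[(send ∨ ¬done) U AX send]) = {q0, q5, q7}
|Sat(E[(send ∨ ¬done) U AX send])| = |{q0, q5, q7}| = 3.

3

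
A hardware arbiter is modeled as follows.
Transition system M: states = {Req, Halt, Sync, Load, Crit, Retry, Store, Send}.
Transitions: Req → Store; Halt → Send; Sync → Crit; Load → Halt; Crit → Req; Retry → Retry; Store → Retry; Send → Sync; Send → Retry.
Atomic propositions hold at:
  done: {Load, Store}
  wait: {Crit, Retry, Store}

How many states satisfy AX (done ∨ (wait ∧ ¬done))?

Sat(¬done) = {Req, Halt, Sync, Crit, Retry, Send}
Sat(wait ∧ ¬done) = {Crit, Retry}
Sat(done ∨ (wait ∧ ¬done)) = {Load, Crit, Retry, Store}
Sat(AX (done ∨ (wait ∧ ¬done))) = {s : every successor in {Load, Crit, Retry, Store}} = {Req, Sync, Retry, Store}
|Sat(AX (done ∨ (wait ∧ ¬done)))| = |{Req, Sync, Retry, Store}| = 4.

4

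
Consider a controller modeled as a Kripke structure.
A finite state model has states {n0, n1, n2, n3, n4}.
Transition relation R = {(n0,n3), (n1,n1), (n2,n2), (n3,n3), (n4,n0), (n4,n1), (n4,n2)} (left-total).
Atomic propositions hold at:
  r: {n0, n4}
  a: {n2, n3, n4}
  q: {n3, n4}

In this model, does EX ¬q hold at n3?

Sat(¬q) = {n0, n1, n2}
Sat(EX ¬q) = {s : some successor in {n0, n1, n2}} = {n1, n2, n4}
n3 ∉ Sat(EX ¬q) = {n1, n2, n4}, so the formula does not hold at n3.

No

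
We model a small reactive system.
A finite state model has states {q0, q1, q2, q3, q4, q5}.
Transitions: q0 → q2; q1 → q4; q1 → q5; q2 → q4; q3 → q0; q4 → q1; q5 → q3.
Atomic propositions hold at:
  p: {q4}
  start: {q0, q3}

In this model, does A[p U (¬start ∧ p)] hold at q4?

Yes

Sat(¬start) = {q1, q2, q4, q5}
Sat(¬start ∧ p) = {q4}
A[p U (¬start ∧ p)]: least fixpoint, start Z0 = Sat((¬start ∧ p)) = {q4}, add states in Sat(p) with every successor in Z. Already a fixed point.
Sat(A[p U (¬start ∧ p)]) = {q4}
q4 ∈ Sat(A[p U (¬start ∧ p)]) = {q4}, so the formula holds at q4.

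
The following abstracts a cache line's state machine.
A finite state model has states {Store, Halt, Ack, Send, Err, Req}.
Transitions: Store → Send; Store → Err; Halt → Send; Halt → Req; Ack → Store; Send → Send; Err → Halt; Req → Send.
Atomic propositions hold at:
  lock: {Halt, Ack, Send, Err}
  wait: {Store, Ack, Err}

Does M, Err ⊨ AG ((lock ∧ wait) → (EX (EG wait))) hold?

Sat(lock ∧ wait) = {Ack, Err}
EG wait: greatest fixpoint, start Z0 = {Store, Ack, Err}, keep only states in Sat with some successor in Z. Z1 = {Store, Ack}; Z2 = {Ack}; Z3 = ∅; fixed.
Sat(EG wait) = ∅
Sat(EX (EG wait)) = {s : some successor in ∅} = ∅
Sat((lock ∧ wait) → (EX (EG wait))) = {Store, Halt, Send, Req}
AG ((lock ∧ wait) → (EX (EG wait))): greatest fixpoint, start Z0 = {Store, Halt, Send, Req}, keep only states in Sat with every successor in Z. Z1 = {Halt, Send, Req}; fixed.
Sat(AG ((lock ∧ wait) → (EX (EG wait)))) = {Halt, Send, Req}
Err ∉ Sat(AG ((lock ∧ wait) → (EX (EG wait)))) = {Halt, Send, Req}, so the formula does not hold at Err.

No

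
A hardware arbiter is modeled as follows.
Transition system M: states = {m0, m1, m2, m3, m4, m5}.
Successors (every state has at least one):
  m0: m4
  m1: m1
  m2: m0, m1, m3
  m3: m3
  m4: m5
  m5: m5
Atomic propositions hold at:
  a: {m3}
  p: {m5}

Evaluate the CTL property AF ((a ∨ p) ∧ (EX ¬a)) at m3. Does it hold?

No

Sat(a ∨ p) = {m3, m5}
Sat(¬a) = {m0, m1, m2, m4, m5}
Sat(EX ¬a) = {s : some successor in {m0, m1, m2, m4, m5}} = {m0, m1, m2, m4, m5}
Sat((a ∨ p) ∧ (EX ¬a)) = {m5}
AF ((a ∨ p) ∧ (EX ¬a)): least fixpoint, start Z0 = {m5}, add states with every successor in Z. Z1 = {m4, m5}; Z2 = {m0, m4, m5}; fixed.
Sat(AF ((a ∨ p) ∧ (EX ¬a))) = {m0, m4, m5}
m3 ∉ Sat(AF ((a ∨ p) ∧ (EX ¬a))) = {m0, m4, m5}, so the formula does not hold at m3.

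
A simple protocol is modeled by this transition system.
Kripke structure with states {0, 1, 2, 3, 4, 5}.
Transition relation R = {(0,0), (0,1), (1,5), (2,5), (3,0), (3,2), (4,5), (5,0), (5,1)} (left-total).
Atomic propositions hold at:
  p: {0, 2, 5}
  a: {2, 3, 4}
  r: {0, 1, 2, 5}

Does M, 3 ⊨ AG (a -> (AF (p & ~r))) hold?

Sat(~r) = {3, 4}
Sat(p & ~r) = ∅
AF (p & ~r): least fixpoint, start Z0 = ∅, add states with every successor in Z. Already a fixed point.
Sat(AF (p & ~r)) = ∅
Sat(a -> (AF (p & ~r))) = {0, 1, 5}
AG (a -> (AF (p & ~r))): greatest fixpoint, start Z0 = {0, 1, 5}, keep only states in Sat with every successor in Z. Already a fixed point.
Sat(AG (a -> (AF (p & ~r)))) = {0, 1, 5}
3 ∉ Sat(AG (a -> (AF (p & ~r)))) = {0, 1, 5}, so the formula does not hold at 3.

No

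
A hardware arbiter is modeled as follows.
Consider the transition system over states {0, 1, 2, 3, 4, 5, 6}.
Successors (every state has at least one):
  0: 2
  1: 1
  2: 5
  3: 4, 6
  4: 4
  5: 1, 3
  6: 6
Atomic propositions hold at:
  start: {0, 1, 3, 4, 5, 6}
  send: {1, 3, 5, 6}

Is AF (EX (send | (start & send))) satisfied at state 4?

Sat(start & send) = {1, 3, 5, 6}
Sat(send | (start & send)) = {1, 3, 5, 6}
Sat(EX (send | (start & send))) = {s : some successor in {1, 3, 5, 6}} = {1, 2, 3, 5, 6}
AF (EX (send | (start & send))): least fixpoint, start Z0 = {1, 2, 3, 5, 6}, add states with every successor in Z. Z1 = {0, 1, 2, 3, 5, 6}; fixed.
Sat(AF (EX (send | (start & send)))) = {0, 1, 2, 3, 5, 6}
4 ∉ Sat(AF (EX (send | (start & send)))) = {0, 1, 2, 3, 5, 6}, so the formula does not hold at 4.

No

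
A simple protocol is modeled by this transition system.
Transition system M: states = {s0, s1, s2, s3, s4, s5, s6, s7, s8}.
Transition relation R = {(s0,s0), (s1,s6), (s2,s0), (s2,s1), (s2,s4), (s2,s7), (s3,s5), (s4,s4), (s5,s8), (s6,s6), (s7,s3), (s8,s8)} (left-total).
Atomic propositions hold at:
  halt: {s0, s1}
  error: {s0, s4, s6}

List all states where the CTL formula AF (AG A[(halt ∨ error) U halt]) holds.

{s0}

Sat(halt ∨ error) = {s0, s1, s4, s6}
A[(halt ∨ error) U halt]: least fixpoint, start Z0 = Sat(halt) = {s0, s1}, add states in Sat(halt ∨ error) with every successor in Z. Already a fixed point.
Sat(A[(halt ∨ error) U halt]) = {s0, s1}
AG A[(halt ∨ error) U halt]: greatest fixpoint, start Z0 = {s0, s1}, keep only states in Sat with every successor in Z. Z1 = {s0}; fixed.
Sat(AG A[(halt ∨ error) U halt]) = {s0}
AF (AG A[(halt ∨ error) U halt]): least fixpoint, start Z0 = {s0}, add states with every successor in Z. Already a fixed point.
Sat(AF (AG A[(halt ∨ error) U halt])) = {s0}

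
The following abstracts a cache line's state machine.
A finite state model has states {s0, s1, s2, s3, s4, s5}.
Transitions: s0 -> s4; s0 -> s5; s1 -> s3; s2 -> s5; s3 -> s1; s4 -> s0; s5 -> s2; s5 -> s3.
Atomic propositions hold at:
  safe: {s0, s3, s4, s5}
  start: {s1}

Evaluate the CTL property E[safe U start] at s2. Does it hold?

No

E[safe U start]: least fixpoint, start Z0 = Sat(start) = {s1}, add states in Sat(safe) with some successor in Z. Z1 = {s1, s3}; Z2 = {s1, s3, s5}; Z3 = {s0, s1, s3, s5}; Z4 = {s0, s1, s3, s4, s5}; fixed.
Sat(E[safe U start]) = {s0, s1, s3, s4, s5}
s2 ∉ Sat(E[safe U start]) = {s0, s1, s3, s4, s5}, so the formula does not hold at s2.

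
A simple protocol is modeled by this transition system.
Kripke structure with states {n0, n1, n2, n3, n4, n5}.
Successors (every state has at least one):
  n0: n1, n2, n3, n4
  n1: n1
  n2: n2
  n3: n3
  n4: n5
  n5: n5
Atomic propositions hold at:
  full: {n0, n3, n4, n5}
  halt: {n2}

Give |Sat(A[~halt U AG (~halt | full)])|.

Sat(~halt) = {n0, n1, n3, n4, n5}
Sat(~halt | full) = {n0, n1, n3, n4, n5}
AG (~halt | full): greatest fixpoint, start Z0 = {n0, n1, n3, n4, n5}, keep only states in Sat with every successor in Z. Z1 = {n1, n3, n4, n5}; fixed.
Sat(AG (~halt | full)) = {n1, n3, n4, n5}
A[~halt U AG (~halt | full)]: least fixpoint, start Z0 = Sat(AG (~halt | full)) = {n1, n3, n4, n5}, add states in Sat(~halt) with every successor in Z. Already a fixed point.
Sat(A[~halt U AG (~halt | full)]) = {n1, n3, n4, n5}
|Sat(A[~halt U AG (~halt | full)])| = |{n1, n3, n4, n5}| = 4.

4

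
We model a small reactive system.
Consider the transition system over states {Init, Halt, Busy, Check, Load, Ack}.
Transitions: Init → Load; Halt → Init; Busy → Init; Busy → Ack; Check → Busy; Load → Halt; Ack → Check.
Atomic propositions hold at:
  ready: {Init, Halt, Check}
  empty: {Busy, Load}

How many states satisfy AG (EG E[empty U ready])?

E[empty U ready]: least fixpoint, start Z0 = Sat(ready) = {Init, Halt, Check}, add states in Sat(empty) with some successor in Z. Z1 = {Init, Halt, Busy, Check, Load}; fixed.
Sat(E[empty U ready]) = {Init, Halt, Busy, Check, Load}
EG E[empty U ready]: greatest fixpoint, start Z0 = {Init, Halt, Busy, Check, Load}, keep only states in Sat with some successor in Z. Already a fixed point.
Sat(EG E[empty U ready]) = {Init, Halt, Busy, Check, Load}
AG (EG E[empty U ready]): greatest fixpoint, start Z0 = {Init, Halt, Busy, Check, Load}, keep only states in Sat with every successor in Z. Z1 = {Init, Halt, Check, Load}; Z2 = {Init, Halt, Load}; fixed.
Sat(AG (EG E[empty U ready])) = {Init, Halt, Load}
|Sat(AG (EG E[empty U ready]))| = |{Init, Halt, Load}| = 3.

3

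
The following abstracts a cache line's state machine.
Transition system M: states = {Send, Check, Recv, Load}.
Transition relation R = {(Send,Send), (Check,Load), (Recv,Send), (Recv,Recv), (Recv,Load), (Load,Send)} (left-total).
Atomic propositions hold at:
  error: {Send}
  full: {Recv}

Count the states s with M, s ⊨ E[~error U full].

1

Sat(~error) = {Check, Recv, Load}
E[~error U full]: least fixpoint, start Z0 = Sat(full) = {Recv}, add states in Sat(~error) with some successor in Z. Already a fixed point.
Sat(E[~error U full]) = {Recv}
|Sat(E[~error U full])| = |{Recv}| = 1.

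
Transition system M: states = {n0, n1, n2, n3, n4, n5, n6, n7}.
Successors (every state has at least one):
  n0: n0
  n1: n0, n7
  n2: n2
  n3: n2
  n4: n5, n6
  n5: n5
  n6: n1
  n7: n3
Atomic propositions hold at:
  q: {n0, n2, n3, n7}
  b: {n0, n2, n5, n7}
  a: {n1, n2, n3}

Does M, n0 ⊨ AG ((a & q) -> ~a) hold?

Sat(a & q) = {n2, n3}
Sat(~a) = {n0, n4, n5, n6, n7}
Sat((a & q) -> ~a) = {n0, n1, n4, n5, n6, n7}
AG ((a & q) -> ~a): greatest fixpoint, start Z0 = {n0, n1, n4, n5, n6, n7}, keep only states in Sat with every successor in Z. Z1 = {n0, n1, n4, n5, n6}; Z2 = {n0, n4, n5, n6}; Z3 = {n0, n4, n5}; Z4 = {n0, n5}; fixed.
Sat(AG ((a & q) -> ~a)) = {n0, n5}
n0 ∈ Sat(AG ((a & q) -> ~a)) = {n0, n5}, so the formula holds at n0.

Yes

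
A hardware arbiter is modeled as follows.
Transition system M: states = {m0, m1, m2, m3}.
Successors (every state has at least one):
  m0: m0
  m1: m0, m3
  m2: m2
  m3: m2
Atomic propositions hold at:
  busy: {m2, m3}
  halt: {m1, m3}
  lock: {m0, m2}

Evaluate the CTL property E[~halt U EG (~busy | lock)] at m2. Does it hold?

Yes

Sat(~halt) = {m0, m2}
Sat(~busy) = {m0, m1}
Sat(~busy | lock) = {m0, m1, m2}
EG (~busy | lock): greatest fixpoint, start Z0 = {m0, m1, m2}, keep only states in Sat with some successor in Z. Already a fixed point.
Sat(EG (~busy | lock)) = {m0, m1, m2}
E[~halt U EG (~busy | lock)]: least fixpoint, start Z0 = Sat(EG (~busy | lock)) = {m0, m1, m2}, add states in Sat(~halt) with some successor in Z. Already a fixed point.
Sat(E[~halt U EG (~busy | lock)]) = {m0, m1, m2}
m2 ∈ Sat(E[~halt U EG (~busy | lock)]) = {m0, m1, m2}, so the formula holds at m2.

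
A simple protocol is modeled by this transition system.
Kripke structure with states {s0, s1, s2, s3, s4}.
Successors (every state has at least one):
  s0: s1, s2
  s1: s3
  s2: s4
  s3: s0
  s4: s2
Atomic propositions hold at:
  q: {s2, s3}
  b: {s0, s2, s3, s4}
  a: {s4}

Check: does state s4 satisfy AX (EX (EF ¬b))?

No

Sat(¬b) = {s1}
EF ¬b: least fixpoint, start Z0 = {s1}, add states with some successor in Z. Z1 = {s0, s1}; Z2 = {s0, s1, s3}; fixed.
Sat(EF ¬b) = {s0, s1, s3}
Sat(EX (EF ¬b)) = {s : some successor in {s0, s1, s3}} = {s0, s1, s3}
Sat(AX (EX (EF ¬b))) = {s : every successor in {s0, s1, s3}} = {s1, s3}
s4 ∉ Sat(AX (EX (EF ¬b))) = {s1, s3}, so the formula does not hold at s4.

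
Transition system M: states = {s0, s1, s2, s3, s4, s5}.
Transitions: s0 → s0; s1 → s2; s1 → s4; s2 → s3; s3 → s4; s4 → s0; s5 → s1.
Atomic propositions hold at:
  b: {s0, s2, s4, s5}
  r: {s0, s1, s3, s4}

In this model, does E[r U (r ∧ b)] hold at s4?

Sat(r ∧ b) = {s0, s4}
E[r U (r ∧ b)]: least fixpoint, start Z0 = Sat((r ∧ b)) = {s0, s4}, add states in Sat(r) with some successor in Z. Z1 = {s0, s1, s3, s4}; fixed.
Sat(E[r U (r ∧ b)]) = {s0, s1, s3, s4}
s4 ∈ Sat(E[r U (r ∧ b)]) = {s0, s1, s3, s4}, so the formula holds at s4.

Yes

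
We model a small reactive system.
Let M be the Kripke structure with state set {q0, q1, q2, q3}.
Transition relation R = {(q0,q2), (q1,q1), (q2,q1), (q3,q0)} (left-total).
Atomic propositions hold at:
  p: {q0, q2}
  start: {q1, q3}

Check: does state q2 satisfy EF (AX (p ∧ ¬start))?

No

Sat(¬start) = {q0, q2}
Sat(p ∧ ¬start) = {q0, q2}
Sat(AX (p ∧ ¬start)) = {s : every successor in {q0, q2}} = {q0, q3}
EF (AX (p ∧ ¬start)): least fixpoint, start Z0 = {q0, q3}, add states with some successor in Z. Already a fixed point.
Sat(EF (AX (p ∧ ¬start))) = {q0, q3}
q2 ∉ Sat(EF (AX (p ∧ ¬start))) = {q0, q3}, so the formula does not hold at q2.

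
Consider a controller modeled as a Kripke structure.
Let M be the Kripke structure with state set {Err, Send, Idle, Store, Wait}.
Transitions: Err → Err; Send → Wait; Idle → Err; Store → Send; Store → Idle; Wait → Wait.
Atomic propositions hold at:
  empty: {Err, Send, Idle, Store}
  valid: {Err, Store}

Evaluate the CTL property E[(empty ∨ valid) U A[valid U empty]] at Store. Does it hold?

Sat(empty ∨ valid) = {Err, Send, Idle, Store}
A[valid U empty]: least fixpoint, start Z0 = Sat(empty) = {Err, Send, Idle, Store}, add states in Sat(valid) with every successor in Z. Already a fixed point.
Sat(A[valid U empty]) = {Err, Send, Idle, Store}
E[(empty ∨ valid) U A[valid U empty]]: least fixpoint, start Z0 = Sat(A[valid U empty]) = {Err, Send, Idle, Store}, add states in Sat(empty ∨ valid) with some successor in Z. Already a fixed point.
Sat(E[(empty ∨ valid) U A[valid U empty]]) = {Err, Send, Idle, Store}
Store ∈ Sat(E[(empty ∨ valid) U A[valid U empty]]) = {Err, Send, Idle, Store}, so the formula holds at Store.

Yes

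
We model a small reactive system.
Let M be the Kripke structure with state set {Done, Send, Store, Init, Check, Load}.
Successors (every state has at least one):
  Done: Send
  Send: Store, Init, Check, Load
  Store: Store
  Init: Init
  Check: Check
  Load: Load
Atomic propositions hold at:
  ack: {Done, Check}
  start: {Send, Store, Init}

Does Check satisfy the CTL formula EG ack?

Yes

EG ack: greatest fixpoint, start Z0 = {Done, Check}, keep only states in Sat with some successor in Z. Z1 = {Check}; fixed.
Sat(EG ack) = {Check}
Check ∈ Sat(EG ack) = {Check}, so the formula holds at Check.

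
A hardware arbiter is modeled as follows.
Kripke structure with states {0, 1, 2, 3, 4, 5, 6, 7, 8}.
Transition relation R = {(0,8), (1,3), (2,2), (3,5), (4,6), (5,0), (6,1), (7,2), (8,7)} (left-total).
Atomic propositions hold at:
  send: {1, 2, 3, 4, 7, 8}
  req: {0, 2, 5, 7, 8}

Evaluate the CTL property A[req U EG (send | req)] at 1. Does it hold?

Sat(send | req) = {0, 1, 2, 3, 4, 5, 7, 8}
EG (send | req): greatest fixpoint, start Z0 = {0, 1, 2, 3, 4, 5, 7, 8}, keep only states in Sat with some successor in Z. Z1 = {0, 1, 2, 3, 5, 7, 8}; fixed.
Sat(EG (send | req)) = {0, 1, 2, 3, 5, 7, 8}
A[req U EG (send | req)]: least fixpoint, start Z0 = Sat(EG (send | req)) = {0, 1, 2, 3, 5, 7, 8}, add states in Sat(req) with every successor in Z. Already a fixed point.
Sat(A[req U EG (send | req)]) = {0, 1, 2, 3, 5, 7, 8}
1 ∈ Sat(A[req U EG (send | req)]) = {0, 1, 2, 3, 5, 7, 8}, so the formula holds at 1.

Yes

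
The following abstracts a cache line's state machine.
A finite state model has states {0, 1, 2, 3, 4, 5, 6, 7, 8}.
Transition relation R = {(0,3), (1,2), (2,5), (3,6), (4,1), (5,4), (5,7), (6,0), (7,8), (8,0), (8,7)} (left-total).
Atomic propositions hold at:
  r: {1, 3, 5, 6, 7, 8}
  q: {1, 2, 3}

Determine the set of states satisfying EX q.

Sat(EX q) = {s : some successor in {1, 2, 3}} = {0, 1, 4}

{0, 1, 4}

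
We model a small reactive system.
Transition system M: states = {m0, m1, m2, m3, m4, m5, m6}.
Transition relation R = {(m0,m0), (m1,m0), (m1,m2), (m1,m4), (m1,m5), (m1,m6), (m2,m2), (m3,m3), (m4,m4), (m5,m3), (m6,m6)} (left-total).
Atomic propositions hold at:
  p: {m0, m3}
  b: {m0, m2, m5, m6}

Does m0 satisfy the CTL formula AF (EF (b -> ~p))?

No

Sat(~p) = {m1, m2, m4, m5, m6}
Sat(b -> ~p) = {m1, m2, m3, m4, m5, m6}
EF (b -> ~p): least fixpoint, start Z0 = {m1, m2, m3, m4, m5, m6}, add states with some successor in Z. Already a fixed point.
Sat(EF (b -> ~p)) = {m1, m2, m3, m4, m5, m6}
AF (EF (b -> ~p)): least fixpoint, start Z0 = {m1, m2, m3, m4, m5, m6}, add states with every successor in Z. Already a fixed point.
Sat(AF (EF (b -> ~p))) = {m1, m2, m3, m4, m5, m6}
m0 ∉ Sat(AF (EF (b -> ~p))) = {m1, m2, m3, m4, m5, m6}, so the formula does not hold at m0.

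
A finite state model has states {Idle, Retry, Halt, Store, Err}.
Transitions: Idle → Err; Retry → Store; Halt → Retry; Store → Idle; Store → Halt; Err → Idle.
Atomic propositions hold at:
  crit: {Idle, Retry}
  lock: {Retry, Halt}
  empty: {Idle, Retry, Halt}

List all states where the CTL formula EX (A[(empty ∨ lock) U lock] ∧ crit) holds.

Sat(empty ∨ lock) = {Idle, Retry, Halt}
A[(empty ∨ lock) U lock]: least fixpoint, start Z0 = Sat(lock) = {Retry, Halt}, add states in Sat(empty ∨ lock) with every successor in Z. Already a fixed point.
Sat(A[(empty ∨ lock) U lock]) = {Retry, Halt}
Sat(A[(empty ∨ lock) U lock] ∧ crit) = {Retry}
Sat(EX (A[(empty ∨ lock) U lock] ∧ crit)) = {s : some successor in {Retry}} = {Halt}

{Halt}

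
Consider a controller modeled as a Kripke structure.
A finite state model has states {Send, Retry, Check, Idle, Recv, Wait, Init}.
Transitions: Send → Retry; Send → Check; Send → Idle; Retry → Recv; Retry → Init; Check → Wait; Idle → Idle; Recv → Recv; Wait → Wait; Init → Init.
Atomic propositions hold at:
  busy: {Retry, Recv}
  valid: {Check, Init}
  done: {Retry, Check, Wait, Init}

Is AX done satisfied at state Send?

Sat(AX done) = {s : every successor in {Retry, Check, Wait, Init}} = {Check, Wait, Init}
Send ∉ Sat(AX done) = {Check, Wait, Init}, so the formula does not hold at Send.

No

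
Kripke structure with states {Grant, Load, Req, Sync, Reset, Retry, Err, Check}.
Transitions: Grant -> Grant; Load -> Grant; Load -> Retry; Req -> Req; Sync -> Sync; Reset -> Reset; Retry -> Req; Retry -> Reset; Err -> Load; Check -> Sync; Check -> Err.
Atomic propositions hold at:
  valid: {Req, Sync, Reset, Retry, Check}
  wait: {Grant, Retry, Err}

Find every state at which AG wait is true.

AG wait: greatest fixpoint, start Z0 = {Grant, Retry, Err}, keep only states in Sat with every successor in Z. Z1 = {Grant}; fixed.
Sat(AG wait) = {Grant}

{Grant}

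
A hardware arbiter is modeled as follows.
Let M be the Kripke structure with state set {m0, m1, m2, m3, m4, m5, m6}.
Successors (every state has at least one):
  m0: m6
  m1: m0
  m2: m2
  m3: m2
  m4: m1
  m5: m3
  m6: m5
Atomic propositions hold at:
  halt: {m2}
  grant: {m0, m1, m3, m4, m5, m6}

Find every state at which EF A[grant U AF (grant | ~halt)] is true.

{m0, m1, m3, m4, m5, m6}

Sat(~halt) = {m0, m1, m3, m4, m5, m6}
Sat(grant | ~halt) = {m0, m1, m3, m4, m5, m6}
AF (grant | ~halt): least fixpoint, start Z0 = {m0, m1, m3, m4, m5, m6}, add states with every successor in Z. Already a fixed point.
Sat(AF (grant | ~halt)) = {m0, m1, m3, m4, m5, m6}
A[grant U AF (grant | ~halt)]: least fixpoint, start Z0 = Sat(AF (grant | ~halt)) = {m0, m1, m3, m4, m5, m6}, add states in Sat(grant) with every successor in Z. Already a fixed point.
Sat(A[grant U AF (grant | ~halt)]) = {m0, m1, m3, m4, m5, m6}
EF A[grant U AF (grant | ~halt)]: least fixpoint, start Z0 = {m0, m1, m3, m4, m5, m6}, add states with some successor in Z. Already a fixed point.
Sat(EF A[grant U AF (grant | ~halt)]) = {m0, m1, m3, m4, m5, m6}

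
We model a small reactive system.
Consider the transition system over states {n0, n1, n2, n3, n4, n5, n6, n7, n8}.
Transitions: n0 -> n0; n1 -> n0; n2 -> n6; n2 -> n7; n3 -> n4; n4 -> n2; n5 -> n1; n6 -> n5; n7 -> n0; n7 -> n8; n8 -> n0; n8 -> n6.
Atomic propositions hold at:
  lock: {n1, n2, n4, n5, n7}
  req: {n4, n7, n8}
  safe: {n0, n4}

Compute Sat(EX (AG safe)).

{n0, n1, n7, n8}

AG safe: greatest fixpoint, start Z0 = {n0, n4}, keep only states in Sat with every successor in Z. Z1 = {n0}; fixed.
Sat(AG safe) = {n0}
Sat(EX (AG safe)) = {s : some successor in {n0}} = {n0, n1, n7, n8}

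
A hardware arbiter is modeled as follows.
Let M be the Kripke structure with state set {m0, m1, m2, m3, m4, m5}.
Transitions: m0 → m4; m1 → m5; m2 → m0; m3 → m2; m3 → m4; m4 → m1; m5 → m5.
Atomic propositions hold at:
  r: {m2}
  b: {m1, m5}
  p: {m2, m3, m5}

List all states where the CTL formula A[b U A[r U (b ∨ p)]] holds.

Sat(b ∨ p) = {m1, m2, m3, m5}
A[r U (b ∨ p)]: least fixpoint, start Z0 = Sat((b ∨ p)) = {m1, m2, m3, m5}, add states in Sat(r) with every successor in Z. Already a fixed point.
Sat(A[r U (b ∨ p)]) = {m1, m2, m3, m5}
A[b U A[r U (b ∨ p)]]: least fixpoint, start Z0 = Sat(A[r U (b ∨ p)]) = {m1, m2, m3, m5}, add states in Sat(b) with every successor in Z. Already a fixed point.
Sat(A[b U A[r U (b ∨ p)]]) = {m1, m2, m3, m5}

{m1, m2, m3, m5}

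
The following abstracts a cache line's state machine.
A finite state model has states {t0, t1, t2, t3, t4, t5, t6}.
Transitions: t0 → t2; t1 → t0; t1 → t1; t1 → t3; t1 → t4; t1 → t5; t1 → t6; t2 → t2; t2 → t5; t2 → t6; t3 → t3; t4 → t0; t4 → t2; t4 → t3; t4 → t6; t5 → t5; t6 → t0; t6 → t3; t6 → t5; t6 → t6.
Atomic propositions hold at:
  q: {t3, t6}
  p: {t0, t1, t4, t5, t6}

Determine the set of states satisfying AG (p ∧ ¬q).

{t5}

Sat(¬q) = {t0, t1, t2, t4, t5}
Sat(p ∧ ¬q) = {t0, t1, t4, t5}
AG (p ∧ ¬q): greatest fixpoint, start Z0 = {t0, t1, t4, t5}, keep only states in Sat with every successor in Z. Z1 = {t5}; fixed.
Sat(AG (p ∧ ¬q)) = {t5}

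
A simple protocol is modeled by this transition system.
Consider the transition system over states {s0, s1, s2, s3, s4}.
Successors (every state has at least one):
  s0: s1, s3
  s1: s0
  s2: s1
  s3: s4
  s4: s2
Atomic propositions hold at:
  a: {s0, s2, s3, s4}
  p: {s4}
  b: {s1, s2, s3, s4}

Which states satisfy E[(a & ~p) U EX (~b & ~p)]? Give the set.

Sat(~p) = {s0, s1, s2, s3}
Sat(a & ~p) = {s0, s2, s3}
Sat(~b) = {s0}
Sat(~b & ~p) = {s0}
Sat(EX (~b & ~p)) = {s : some successor in {s0}} = {s1}
E[(a & ~p) U EX (~b & ~p)]: least fixpoint, start Z0 = Sat(EX (~b & ~p)) = {s1}, add states in Sat(a & ~p) with some successor in Z. Z1 = {s0, s1, s2}; fixed.
Sat(E[(a & ~p) U EX (~b & ~p)]) = {s0, s1, s2}

{s0, s1, s2}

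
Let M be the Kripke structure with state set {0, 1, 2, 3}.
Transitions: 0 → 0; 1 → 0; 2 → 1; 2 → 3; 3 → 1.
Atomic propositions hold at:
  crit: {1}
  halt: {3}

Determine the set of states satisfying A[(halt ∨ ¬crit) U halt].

Sat(¬crit) = {0, 2, 3}
Sat(halt ∨ ¬crit) = {0, 2, 3}
A[(halt ∨ ¬crit) U halt]: least fixpoint, start Z0 = Sat(halt) = {3}, add states in Sat(halt ∨ ¬crit) with every successor in Z. Already a fixed point.
Sat(A[(halt ∨ ¬crit) U halt]) = {3}

{3}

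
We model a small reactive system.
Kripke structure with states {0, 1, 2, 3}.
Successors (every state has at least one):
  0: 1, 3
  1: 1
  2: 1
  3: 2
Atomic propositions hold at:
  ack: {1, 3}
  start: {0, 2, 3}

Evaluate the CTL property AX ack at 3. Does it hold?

Sat(AX ack) = {s : every successor in {1, 3}} = {0, 1, 2}
3 ∉ Sat(AX ack) = {0, 1, 2}, so the formula does not hold at 3.

No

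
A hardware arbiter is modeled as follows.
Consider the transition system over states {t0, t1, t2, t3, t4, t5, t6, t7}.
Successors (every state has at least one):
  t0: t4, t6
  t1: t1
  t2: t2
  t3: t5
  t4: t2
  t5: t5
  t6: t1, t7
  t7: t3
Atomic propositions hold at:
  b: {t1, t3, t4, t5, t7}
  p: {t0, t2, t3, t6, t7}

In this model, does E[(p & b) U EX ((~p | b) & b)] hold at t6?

Sat(p & b) = {t3, t7}
Sat(~p) = {t1, t4, t5}
Sat(~p | b) = {t1, t3, t4, t5, t7}
Sat((~p | b) & b) = {t1, t3, t4, t5, t7}
Sat(EX ((~p | b) & b)) = {s : some successor in {t1, t3, t4, t5, t7}} = {t0, t1, t3, t5, t6, t7}
E[(p & b) U EX ((~p | b) & b)]: least fixpoint, start Z0 = Sat(EX ((~p | b) & b)) = {t0, t1, t3, t5, t6, t7}, add states in Sat(p & b) with some successor in Z. Already a fixed point.
Sat(E[(p & b) U EX ((~p | b) & b)]) = {t0, t1, t3, t5, t6, t7}
t6 ∈ Sat(E[(p & b) U EX ((~p | b) & b)]) = {t0, t1, t3, t5, t6, t7}, so the formula holds at t6.

Yes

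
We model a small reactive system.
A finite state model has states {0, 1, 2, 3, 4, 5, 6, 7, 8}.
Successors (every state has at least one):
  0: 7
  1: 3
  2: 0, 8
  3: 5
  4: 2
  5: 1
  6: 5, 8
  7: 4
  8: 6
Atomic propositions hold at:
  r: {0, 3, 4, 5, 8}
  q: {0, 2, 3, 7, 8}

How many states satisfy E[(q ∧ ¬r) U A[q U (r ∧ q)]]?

4

Sat(¬r) = {1, 2, 6, 7}
Sat(q ∧ ¬r) = {2, 7}
Sat(r ∧ q) = {0, 3, 8}
A[q U (r ∧ q)]: least fixpoint, start Z0 = Sat((r ∧ q)) = {0, 3, 8}, add states in Sat(q) with every successor in Z. Z1 = {0, 2, 3, 8}; fixed.
Sat(A[q U (r ∧ q)]) = {0, 2, 3, 8}
E[(q ∧ ¬r) U A[q U (r ∧ q)]]: least fixpoint, start Z0 = Sat(A[q U (r ∧ q)]) = {0, 2, 3, 8}, add states in Sat(q ∧ ¬r) with some successor in Z. Already a fixed point.
Sat(E[(q ∧ ¬r) U A[q U (r ∧ q)]]) = {0, 2, 3, 8}
|Sat(E[(q ∧ ¬r) U A[q U (r ∧ q)]])| = |{0, 2, 3, 8}| = 4.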